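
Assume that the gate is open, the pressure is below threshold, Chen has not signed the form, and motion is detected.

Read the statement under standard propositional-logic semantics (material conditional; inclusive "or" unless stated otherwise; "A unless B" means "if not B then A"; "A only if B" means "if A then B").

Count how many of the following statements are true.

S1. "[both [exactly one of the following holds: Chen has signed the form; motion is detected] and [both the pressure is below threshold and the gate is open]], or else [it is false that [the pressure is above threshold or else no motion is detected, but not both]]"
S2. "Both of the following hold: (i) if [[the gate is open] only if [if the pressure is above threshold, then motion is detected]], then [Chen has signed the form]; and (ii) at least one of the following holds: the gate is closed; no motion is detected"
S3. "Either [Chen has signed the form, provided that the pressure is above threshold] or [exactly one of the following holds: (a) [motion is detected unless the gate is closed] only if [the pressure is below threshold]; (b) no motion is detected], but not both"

1

Let P = "Chen has signed the form" (F), R = "motion is detected" (T), N = "the pressure is above threshold" (F), L = "the gate is open" (T).

S1: Formalization: ((P xor R) & (~N & L)) | ~(N xor ~R)

P xor R = F xor T = T
~N = ~F = T
~N & L = T & T = T
(P xor R) & (~N & L) = T & T = T
~R = ~T = F
N xor ~R = F xor F = F
~(N xor ~R) = ~F = T
((P xor R) & (~N & L)) | ~(N xor ~R) = T | T = T
So S1 is true.

S2: This is ((L -> (N -> R)) -> P) & (~L | ~R).

N -> R = F -> T = T
L -> (N -> R) = T -> T = T
(L -> (N -> R)) -> P = T -> F = F
~L = ~T = F
~R = ~T = F
~L | ~R = F | F = F
((L -> (N -> R)) -> P) & (~L | ~R) = F & F = F
Thus S2 is false.

S3: Parsed as (N -> P) xor (((R | ~L) -> ~N) xor ~R)

N -> P = F -> F = T
~L = ~T = F
R | ~L = T | F = T
~N = ~F = T
(R | ~L) -> ~N = T -> T = T
~R = ~T = F
((R | ~L) -> ~N) xor ~R = T xor F = T
(N -> P) xor (((R | ~L) -> ~N) xor ~R) = T xor T = F
Hence S3 is false.

True statements: 1.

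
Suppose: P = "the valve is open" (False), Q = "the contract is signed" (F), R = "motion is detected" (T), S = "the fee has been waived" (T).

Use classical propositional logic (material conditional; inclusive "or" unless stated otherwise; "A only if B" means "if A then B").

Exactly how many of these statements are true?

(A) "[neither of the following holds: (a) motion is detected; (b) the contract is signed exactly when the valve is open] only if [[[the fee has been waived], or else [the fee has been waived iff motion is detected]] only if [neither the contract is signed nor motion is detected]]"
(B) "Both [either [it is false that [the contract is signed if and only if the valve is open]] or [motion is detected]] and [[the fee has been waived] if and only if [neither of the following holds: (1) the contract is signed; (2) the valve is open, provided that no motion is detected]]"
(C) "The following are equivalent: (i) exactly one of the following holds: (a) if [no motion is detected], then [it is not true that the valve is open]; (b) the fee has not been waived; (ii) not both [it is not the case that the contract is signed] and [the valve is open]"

2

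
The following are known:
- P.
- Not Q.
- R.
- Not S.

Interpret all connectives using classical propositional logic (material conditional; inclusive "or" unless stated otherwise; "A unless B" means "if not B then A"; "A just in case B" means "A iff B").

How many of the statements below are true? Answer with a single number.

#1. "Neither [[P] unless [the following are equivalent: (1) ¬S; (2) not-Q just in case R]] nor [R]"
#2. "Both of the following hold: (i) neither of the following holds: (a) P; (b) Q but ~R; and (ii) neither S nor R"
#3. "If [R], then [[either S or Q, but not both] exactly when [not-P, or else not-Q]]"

0

#1: Formalization: (P or (not S iff (not Q iff R))) nor R

not S = not False = True
not Q = not False = True
not Q iff R = True iff True = True
not S iff (not Q iff R) = True iff True = True
P or (not S iff (not Q iff R)) = True or True = True
(P or (not S iff (not Q iff R))) nor R = True nor True = False
So #1 is false.

#2: This is (P nor (Q and not R)) and (S nor R).

not R = not True = False
Q and not R = False and False = False
P nor (Q and not R) = True nor False = False
S nor R = False nor True = False
(P nor (Q and not R)) and (S nor R) = False and False = False
Thus #2 is false.

#3: This is R -> ((S xor Q) iff (not P or not Q)).

S xor Q = False xor False = False
not P = not True = False
not Q = not False = True
not P or not Q = False or True = True
(S xor Q) iff (not P or not Q) = False iff True = False
R -> ((S xor Q) iff (not P or not Q)) = True -> False = False
Hence #3 is false.

0 of the 3 statements are true (none).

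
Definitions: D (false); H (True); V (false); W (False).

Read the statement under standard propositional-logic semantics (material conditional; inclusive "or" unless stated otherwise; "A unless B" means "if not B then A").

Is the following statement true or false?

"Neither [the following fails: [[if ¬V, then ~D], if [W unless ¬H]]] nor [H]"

In symbols: ~((W | ~H) -> (~V -> ~D)) nor H

~H = ~T = F
W | ~H = F | F = F
~V = ~F = T
~D = ~F = T
~V -> ~D = T -> T = T
(W | ~H) -> (~V -> ~D) = F -> T = T
~((W | ~H) -> (~V -> ~D)) = ~T = F
~((W | ~H) -> (~V -> ~D)) nor H = F nor T = F

false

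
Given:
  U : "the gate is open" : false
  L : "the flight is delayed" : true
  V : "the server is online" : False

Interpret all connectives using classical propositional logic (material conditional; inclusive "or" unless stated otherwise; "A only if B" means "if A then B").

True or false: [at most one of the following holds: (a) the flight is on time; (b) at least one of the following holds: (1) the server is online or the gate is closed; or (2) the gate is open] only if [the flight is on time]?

False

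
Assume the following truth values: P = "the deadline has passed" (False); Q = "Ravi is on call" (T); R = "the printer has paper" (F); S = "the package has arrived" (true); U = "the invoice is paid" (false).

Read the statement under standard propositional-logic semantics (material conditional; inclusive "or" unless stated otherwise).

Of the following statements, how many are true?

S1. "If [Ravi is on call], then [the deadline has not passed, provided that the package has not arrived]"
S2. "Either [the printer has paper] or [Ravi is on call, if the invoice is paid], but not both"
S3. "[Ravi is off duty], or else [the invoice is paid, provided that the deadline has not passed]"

2

S1: This is Q → (¬S → ¬P).

¬S = ¬T = F
¬P = ¬F = T
¬S → ¬P = F → T = T
Q → (¬S → ¬P) = T → T = T
Thus S1 is true.

S2: This is R ⊕ (U → Q).

U → Q = F → T = T
R ⊕ (U → Q) = F ⊕ T = T
Hence S2 is true.

S3: In symbols: ¬Q ∨ (¬P → U)

¬Q = ¬T = F
¬P = ¬F = T
¬P → U = T → F = F
¬Q ∨ (¬P → U) = F ∨ F = F
Thus S3 is false.

Count: 2.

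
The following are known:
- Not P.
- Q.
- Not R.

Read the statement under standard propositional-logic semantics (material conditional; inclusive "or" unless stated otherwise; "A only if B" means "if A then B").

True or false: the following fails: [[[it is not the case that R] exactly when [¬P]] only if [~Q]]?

True.

In symbols: ~((~R <-> ~P) -> ~Q)

~R = ~F = T
~P = ~F = T
~R <-> ~P = T <-> T = T
~Q = ~T = F
(~R <-> ~P) -> ~Q = T -> F = F
~((~R <-> ~P) -> ~Q) = ~F = T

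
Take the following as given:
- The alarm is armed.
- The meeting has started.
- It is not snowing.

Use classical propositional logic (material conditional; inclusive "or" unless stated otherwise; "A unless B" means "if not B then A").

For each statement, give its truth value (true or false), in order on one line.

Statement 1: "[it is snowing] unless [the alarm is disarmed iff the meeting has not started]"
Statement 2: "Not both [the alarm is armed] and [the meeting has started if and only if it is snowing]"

Let R = "it is snowing" (F), P = "the alarm is armed" (T), Q = "the meeting has started" (T).

Statement 1: Formalization: R ∨ (¬P ↔ ¬Q)

¬P = ¬T = F
¬Q = ¬T = F
¬P ↔ ¬Q = F ↔ F = T
R ∨ (¬P ↔ ¬Q) = F ∨ T = T
Thus Statement 1 is true.

Statement 2: In symbols: P ↑ (Q ↔ R)

Q ↔ R = T ↔ F = F
P ↑ (Q ↔ R) = T ↑ F = T
Hence Statement 2 is true.

Statement 1 T / Statement 2 T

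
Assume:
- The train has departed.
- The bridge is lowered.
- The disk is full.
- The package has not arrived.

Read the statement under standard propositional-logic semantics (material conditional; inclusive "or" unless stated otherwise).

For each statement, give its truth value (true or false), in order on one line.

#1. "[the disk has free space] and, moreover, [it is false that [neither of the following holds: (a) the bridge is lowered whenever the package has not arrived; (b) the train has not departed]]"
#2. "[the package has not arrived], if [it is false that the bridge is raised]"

#1 F, #2 T

Let L = "the disk is full" (True), D = "the package has arrived" (False), U = "the bridge is raised" (False), W = "the train has departed" (True).

#1: Formalization: not L and not ((not D -> not U) nor not W)

not L = not True = False
not D = not False = True
not U = not False = True
not D -> not U = True -> True = True
not W = not True = False
(not D -> not U) nor not W = True nor False = False
not ((not D -> not U) nor not W) = not False = True
not L and not ((not D -> not U) nor not W) = False and True = False
Thus #1 is false.

#2: Parsed as not U -> not D

not U = not False = True
not D = not False = True
not U -> not D = True -> True = True
Thus #2 is true.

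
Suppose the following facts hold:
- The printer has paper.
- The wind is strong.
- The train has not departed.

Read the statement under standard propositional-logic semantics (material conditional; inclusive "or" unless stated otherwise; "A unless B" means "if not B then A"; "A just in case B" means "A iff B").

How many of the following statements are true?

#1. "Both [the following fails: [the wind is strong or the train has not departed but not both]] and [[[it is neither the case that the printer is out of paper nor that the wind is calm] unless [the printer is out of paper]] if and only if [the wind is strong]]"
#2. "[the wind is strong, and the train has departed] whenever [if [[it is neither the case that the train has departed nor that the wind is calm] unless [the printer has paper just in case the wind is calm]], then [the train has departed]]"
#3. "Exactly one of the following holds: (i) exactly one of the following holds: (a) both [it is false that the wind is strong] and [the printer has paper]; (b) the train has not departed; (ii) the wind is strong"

Let L = "the wind is strong" (True), Q = "the train has departed" (False), W = "the printer has paper" (True).

#1: Parsed as not (L xor not Q) and (((not W nor not L) or not W) iff L)

not Q = not False = True
L xor not Q = True xor True = False
not (L xor not Q) = not False = True
not W = not True = False
not L = not True = False
not W nor not L = False nor False = True
not W = not True = False
(not W nor not L) or not W = True or False = True
((not W nor not L) or not W) iff L = True iff True = True
not (L xor not Q) and (((not W nor not L) or not W) iff L) = True and True = True
Thus #1 is true.

#2: Parsed as (((Q nor not L) or (W iff not L)) -> Q) -> (L and Q)

not L = not True = False
Q nor not L = False nor False = True
not L = not True = False
W iff not L = True iff False = False
(Q nor not L) or (W iff not L) = True or False = True
((Q nor not L) or (W iff not L)) -> Q = True -> False = False
L and Q = True and False = False
(((Q nor not L) or (W iff not L)) -> Q) -> (L and Q) = False -> False = True
So #2 is true.

#3: Parsed as ((not L and W) xor not Q) xor L

not L = not True = False
not L and W = False and True = False
not Q = not False = True
(not L and W) xor not Q = False xor True = True
((not L and W) xor not Q) xor L = True xor True = False
Hence #3 is false.

True statements: 2.

2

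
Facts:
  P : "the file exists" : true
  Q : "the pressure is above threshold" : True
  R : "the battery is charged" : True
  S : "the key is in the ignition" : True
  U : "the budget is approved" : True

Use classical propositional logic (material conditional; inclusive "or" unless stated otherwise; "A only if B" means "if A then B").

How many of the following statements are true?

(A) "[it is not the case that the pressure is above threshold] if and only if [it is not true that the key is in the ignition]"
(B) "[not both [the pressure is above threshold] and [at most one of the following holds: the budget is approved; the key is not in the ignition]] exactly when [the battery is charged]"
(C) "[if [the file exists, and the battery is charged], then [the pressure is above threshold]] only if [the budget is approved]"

2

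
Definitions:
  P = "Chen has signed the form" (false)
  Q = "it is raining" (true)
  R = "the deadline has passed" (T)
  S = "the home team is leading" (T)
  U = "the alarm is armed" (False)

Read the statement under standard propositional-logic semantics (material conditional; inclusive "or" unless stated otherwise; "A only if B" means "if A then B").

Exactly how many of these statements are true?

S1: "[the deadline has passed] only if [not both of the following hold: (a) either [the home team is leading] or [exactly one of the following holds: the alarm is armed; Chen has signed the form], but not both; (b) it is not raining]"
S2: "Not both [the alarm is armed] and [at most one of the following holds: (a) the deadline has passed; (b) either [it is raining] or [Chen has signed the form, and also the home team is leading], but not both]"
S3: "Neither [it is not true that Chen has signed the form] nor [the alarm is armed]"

S1: In symbols: R -> ((S xor (U xor P)) nand ~Q)

U xor P = F xor F = F
S xor (U xor P) = T xor F = T
~Q = ~T = F
(S xor (U xor P)) nand ~Q = T nand F = T
R -> ((S xor (U xor P)) nand ~Q) = T -> T = T
Thus S1 is true.

S2: This is U nand (R nand (Q xor (P & S))).

P & S = F & T = F
Q xor (P & S) = T xor F = T
R nand (Q xor (P & S)) = T nand T = F
U nand (R nand (Q xor (P & S))) = F nand F = T
Thus S2 is true.

S3: Parsed as ~P nor U

~P = ~F = T
~P nor U = T nor F = F
Hence S3 is false.

True statements: 2 (S1, S2).

2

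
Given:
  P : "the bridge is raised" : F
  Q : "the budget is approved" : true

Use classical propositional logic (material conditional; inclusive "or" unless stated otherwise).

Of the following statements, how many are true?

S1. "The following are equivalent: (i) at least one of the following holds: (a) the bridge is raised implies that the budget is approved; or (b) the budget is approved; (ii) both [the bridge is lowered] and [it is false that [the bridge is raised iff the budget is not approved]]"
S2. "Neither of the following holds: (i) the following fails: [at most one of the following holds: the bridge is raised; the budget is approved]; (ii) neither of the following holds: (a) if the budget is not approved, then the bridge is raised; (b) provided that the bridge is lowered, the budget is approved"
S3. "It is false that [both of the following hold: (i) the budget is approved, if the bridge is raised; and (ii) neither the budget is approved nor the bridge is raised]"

2

S1: This is ((P -> Q) | Q) <-> (~P & ~(P <-> ~Q)).

P -> Q = F -> T = T
(P -> Q) | Q = T | T = T
~P = ~F = T
~Q = ~T = F
P <-> ~Q = F <-> F = T
~(P <-> ~Q) = ~T = F
~P & ~(P <-> ~Q) = T & F = F
((P -> Q) | Q) <-> (~P & ~(P <-> ~Q)) = T <-> F = F
Hence S1 is false.

S2: This is ~(P nand Q) nor ((~Q -> P) nor (~P -> Q)).

P nand Q = F nand T = T
~(P nand Q) = ~T = F
~Q = ~T = F
~Q -> P = F -> F = T
~P = ~F = T
~P -> Q = T -> T = T
(~Q -> P) nor (~P -> Q) = T nor T = F
~(P nand Q) nor ((~Q -> P) nor (~P -> Q)) = F nor F = T
So S2 is true.

S3: In symbols: ~((P -> Q) & (Q nor P))

P -> Q = F -> T = T
Q nor P = T nor F = F
(P -> Q) & (Q nor P) = T & F = F
~((P -> Q) & (Q nor P)) = ~F = T
So S3 is true.

Count: 2.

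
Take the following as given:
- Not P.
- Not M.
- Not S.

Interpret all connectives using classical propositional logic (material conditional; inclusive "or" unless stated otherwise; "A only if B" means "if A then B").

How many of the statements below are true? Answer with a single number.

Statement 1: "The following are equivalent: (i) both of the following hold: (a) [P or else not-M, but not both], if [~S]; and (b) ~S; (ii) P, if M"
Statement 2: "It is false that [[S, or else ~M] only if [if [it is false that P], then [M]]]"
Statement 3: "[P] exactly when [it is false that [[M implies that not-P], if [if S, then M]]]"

3

Statement 1: This is ((not S -> (P xor not M)) and not S) iff (M -> P).

not S = not False = True
not M = not False = True
P xor not M = False xor True = True
not S -> (P xor not M) = True -> True = True
not S = not False = True
(not S -> (P xor not M)) and not S = True and True = True
M -> P = False -> False = True
((not S -> (P xor not M)) and not S) iff (M -> P) = True iff True = True
Hence Statement 1 is true.

Statement 2: This is not ((S or not M) -> (not P -> M)).

not M = not False = True
S or not M = False or True = True
not P = not False = True
not P -> M = True -> False = False
(S or not M) -> (not P -> M) = True -> False = False
not ((S or not M) -> (not P -> M)) = not False = True
Thus Statement 2 is true.

Statement 3: Parsed as P iff not ((S -> M) -> (M -> not P))

S -> M = False -> False = True
not P = not False = True
M -> not P = False -> True = True
(S -> M) -> (M -> not P) = True -> True = True
not ((S -> M) -> (M -> not P)) = not True = False
P iff not ((S -> M) -> (M -> not P)) = False iff False = True
Thus Statement 3 is true.

Count: 3.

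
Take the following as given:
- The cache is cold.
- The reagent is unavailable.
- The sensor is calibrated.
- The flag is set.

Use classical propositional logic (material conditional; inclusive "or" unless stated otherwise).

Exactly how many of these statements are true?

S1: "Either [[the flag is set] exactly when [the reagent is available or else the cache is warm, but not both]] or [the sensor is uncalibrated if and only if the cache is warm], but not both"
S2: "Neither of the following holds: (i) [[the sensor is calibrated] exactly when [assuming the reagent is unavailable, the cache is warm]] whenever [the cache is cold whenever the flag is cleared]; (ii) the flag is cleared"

2

Let S = "the flag is set" (T), Q = "the reagent is available" (F), P = "the cache is warm" (F), R = "the sensor is calibrated" (T).

S1: In symbols: (S ↔ (Q ⊕ P)) ⊕ (¬R ↔ P)

Q ⊕ P = F ⊕ F = F
S ↔ (Q ⊕ P) = T ↔ F = F
¬R = ¬T = F
¬R ↔ P = F ↔ F = T
(S ↔ (Q ⊕ P)) ⊕ (¬R ↔ P) = F ⊕ T = T
Hence S1 is true.

S2: In symbols: ((¬S → ¬P) → (R ↔ (¬Q → P))) ↓ ¬S

¬S = ¬T = F
¬P = ¬F = T
¬S → ¬P = F → T = T
¬Q = ¬F = T
¬Q → P = T → F = F
R ↔ (¬Q → P) = T ↔ F = F
(¬S → ¬P) → (R ↔ (¬Q → P)) = T → F = F
¬S = ¬T = F
((¬S → ¬P) → (R ↔ (¬Q → P))) ↓ ¬S = F ↓ F = T
Hence S2 is true.

Count: 2.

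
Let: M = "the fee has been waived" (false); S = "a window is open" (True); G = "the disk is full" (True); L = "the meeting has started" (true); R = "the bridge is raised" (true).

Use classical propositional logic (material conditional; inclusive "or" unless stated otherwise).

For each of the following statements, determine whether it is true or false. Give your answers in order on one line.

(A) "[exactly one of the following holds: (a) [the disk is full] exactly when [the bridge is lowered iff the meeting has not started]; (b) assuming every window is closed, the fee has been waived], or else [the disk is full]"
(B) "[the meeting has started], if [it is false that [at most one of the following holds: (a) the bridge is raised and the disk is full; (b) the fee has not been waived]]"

(A) True, (B) True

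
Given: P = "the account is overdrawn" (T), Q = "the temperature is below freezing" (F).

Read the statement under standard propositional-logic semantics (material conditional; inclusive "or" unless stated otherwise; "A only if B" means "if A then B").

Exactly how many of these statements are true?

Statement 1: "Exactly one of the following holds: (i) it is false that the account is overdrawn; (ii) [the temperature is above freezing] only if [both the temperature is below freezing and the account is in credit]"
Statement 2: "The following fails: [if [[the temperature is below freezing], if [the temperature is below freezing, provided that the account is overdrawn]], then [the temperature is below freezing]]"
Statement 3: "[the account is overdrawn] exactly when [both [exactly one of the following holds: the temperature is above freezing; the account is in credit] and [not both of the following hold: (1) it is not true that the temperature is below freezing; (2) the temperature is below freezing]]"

2

Statement 1: In symbols: not P xor (not Q -> (Q and not P))

not P = not True = False
not Q = not False = True
not P = not True = False
Q and not P = False and False = False
not Q -> (Q and not P) = True -> False = False
not P xor (not Q -> (Q and not P)) = False xor False = False
Hence Statement 1 is false.

Statement 2: This is not (((P -> Q) -> Q) -> Q).

P -> Q = True -> False = False
(P -> Q) -> Q = False -> False = True
((P -> Q) -> Q) -> Q = True -> False = False
not (((P -> Q) -> Q) -> Q) = not False = True
So Statement 2 is true.

Statement 3: This is P iff ((not Q xor not P) and (not Q nand Q)).

not Q = not False = True
not P = not True = False
not Q xor not P = True xor False = True
not Q = not False = True
not Q nand Q = True nand False = True
(not Q xor not P) and (not Q nand Q) = True and True = True
P iff ((not Q xor not P) and (not Q nand Q)) = True iff True = True
Hence Statement 3 is true.

Count: 2.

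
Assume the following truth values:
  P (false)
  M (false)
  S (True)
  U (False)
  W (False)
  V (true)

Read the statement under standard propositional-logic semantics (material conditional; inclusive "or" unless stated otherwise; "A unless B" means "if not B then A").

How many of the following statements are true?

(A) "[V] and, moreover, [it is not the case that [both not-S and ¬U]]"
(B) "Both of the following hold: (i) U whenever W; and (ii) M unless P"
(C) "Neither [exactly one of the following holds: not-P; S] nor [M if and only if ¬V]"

1

(A): In symbols: V & ~(~S & ~U)

~S = ~T = F
~U = ~F = T
~S & ~U = F & T = F
~(~S & ~U) = ~F = T
V & ~(~S & ~U) = T & T = T
Thus (A) is true.

(B): Parsed as (W -> U) & (M | P)

W -> U = F -> F = T
M | P = F | F = F
(W -> U) & (M | P) = T & F = F
Thus (B) is false.

(C): This is (~P xor S) nor (M <-> ~V).

~P = ~F = T
~P xor S = T xor T = F
~V = ~T = F
M <-> ~V = F <-> F = T
(~P xor S) nor (M <-> ~V) = F nor T = F
Hence (C) is false.

True statements: 1 ((A)).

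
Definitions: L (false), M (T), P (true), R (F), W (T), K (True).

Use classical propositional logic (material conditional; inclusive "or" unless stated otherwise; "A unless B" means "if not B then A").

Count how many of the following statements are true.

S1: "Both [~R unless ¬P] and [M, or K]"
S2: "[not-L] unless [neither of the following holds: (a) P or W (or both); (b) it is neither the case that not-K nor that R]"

2

S1: This is (not R or not P) and (M or K).

not R = not False = True
not P = not True = False
not R or not P = True or False = True
M or K = True or True = True
(not R or not P) and (M or K) = True and True = True
Thus S1 is true.

S2: Formalization: not L or ((P or W) nor (not K nor R))

not L = not False = True
P or W = True or True = True
not K = not True = False
not K nor R = False nor False = True
(P or W) nor (not K nor R) = True nor True = False
not L or ((P or W) nor (not K nor R)) = True or False = True
So S2 is true.

2 of the 2 statements are true.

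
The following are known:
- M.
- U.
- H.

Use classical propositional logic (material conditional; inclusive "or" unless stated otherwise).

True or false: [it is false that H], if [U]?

In symbols: U -> ~H

~H = ~T = F
U -> ~H = T -> F = F

The statement is false.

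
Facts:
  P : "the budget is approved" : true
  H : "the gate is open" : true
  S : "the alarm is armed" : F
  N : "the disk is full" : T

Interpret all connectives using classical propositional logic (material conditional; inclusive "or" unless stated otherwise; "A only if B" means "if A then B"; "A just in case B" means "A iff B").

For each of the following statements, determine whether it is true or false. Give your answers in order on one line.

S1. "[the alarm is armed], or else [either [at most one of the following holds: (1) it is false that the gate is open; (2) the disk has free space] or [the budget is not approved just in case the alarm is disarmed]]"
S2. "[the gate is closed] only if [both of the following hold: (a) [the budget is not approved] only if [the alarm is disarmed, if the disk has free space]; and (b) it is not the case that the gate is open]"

S1 true, S2 true

S1: Parsed as S | ((~H nand ~N) | (~P <-> ~S))

~H = ~T = F
~N = ~T = F
~H nand ~N = F nand F = T
~P = ~T = F
~S = ~F = T
~P <-> ~S = F <-> T = F
(~H nand ~N) | (~P <-> ~S) = T | F = T
S | ((~H nand ~N) | (~P <-> ~S)) = F | T = T
So S1 is true.

S2: This is ~H -> ((~P -> (~N -> ~S)) & ~H).

~H = ~T = F
~P = ~T = F
~N = ~T = F
~S = ~F = T
~N -> ~S = F -> T = T
~P -> (~N -> ~S) = F -> T = T
~H = ~T = F
(~P -> (~N -> ~S)) & ~H = T & F = F
~H -> ((~P -> (~N -> ~S)) & ~H) = F -> F = T
So S2 is true.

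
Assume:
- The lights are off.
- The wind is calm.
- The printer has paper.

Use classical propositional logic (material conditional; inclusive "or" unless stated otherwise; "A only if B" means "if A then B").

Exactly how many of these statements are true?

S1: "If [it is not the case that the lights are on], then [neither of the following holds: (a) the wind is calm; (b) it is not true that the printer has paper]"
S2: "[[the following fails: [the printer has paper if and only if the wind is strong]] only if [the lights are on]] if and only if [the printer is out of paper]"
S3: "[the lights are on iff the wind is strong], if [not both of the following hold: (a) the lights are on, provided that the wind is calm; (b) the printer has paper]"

Let P = "the lights are on" (F), Q = "the wind is strong" (F), R = "the printer has paper" (T).

S1: Formalization: ~P -> (~Q nor ~R)

~P = ~F = T
~Q = ~F = T
~R = ~T = F
~Q nor ~R = T nor F = F
~P -> (~Q nor ~R) = T -> F = F
So S1 is false.

S2: Formalization: (~(R <-> Q) -> P) <-> ~R

R <-> Q = T <-> F = F
~(R <-> Q) = ~F = T
~(R <-> Q) -> P = T -> F = F
~R = ~T = F
(~(R <-> Q) -> P) <-> ~R = F <-> F = T
So S2 is true.

S3: This is ((~Q -> P) nand R) -> (P <-> Q).

~Q = ~F = T
~Q -> P = T -> F = F
(~Q -> P) nand R = F nand T = T
P <-> Q = F <-> F = T
((~Q -> P) nand R) -> (P <-> Q) = T -> T = T
So S3 is true.

2 of the 3 statements are true.

2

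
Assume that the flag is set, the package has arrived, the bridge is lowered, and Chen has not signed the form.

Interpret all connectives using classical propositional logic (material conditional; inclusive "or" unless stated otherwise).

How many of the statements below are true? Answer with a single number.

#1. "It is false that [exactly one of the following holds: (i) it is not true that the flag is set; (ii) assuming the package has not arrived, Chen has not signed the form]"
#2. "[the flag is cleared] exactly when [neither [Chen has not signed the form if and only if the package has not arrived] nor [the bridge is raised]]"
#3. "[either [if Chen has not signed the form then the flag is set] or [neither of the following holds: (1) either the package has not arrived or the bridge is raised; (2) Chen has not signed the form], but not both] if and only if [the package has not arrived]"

Let K = "the flag is set" (T), V = "the package has arrived" (T), Q = "Chen has signed the form" (F), W = "the bridge is raised" (F).

#1: Formalization: ~(~K xor (~V -> ~Q))

~K = ~T = F
~V = ~T = F
~Q = ~F = T
~V -> ~Q = F -> T = T
~K xor (~V -> ~Q) = F xor T = T
~(~K xor (~V -> ~Q)) = ~T = F
Hence #1 is false.

#2: Parsed as ~K <-> ((~Q <-> ~V) nor W)

~K = ~T = F
~Q = ~F = T
~V = ~T = F
~Q <-> ~V = T <-> F = F
(~Q <-> ~V) nor W = F nor F = T
~K <-> ((~Q <-> ~V) nor W) = F <-> T = F
So #2 is false.

#3: This is ((~Q -> K) xor ((~V | W) nor ~Q)) <-> ~V.

~Q = ~F = T
~Q -> K = T -> T = T
~V = ~T = F
~V | W = F | F = F
~Q = ~F = T
(~V | W) nor ~Q = F nor T = F
(~Q -> K) xor ((~V | W) nor ~Q) = T xor F = T
~V = ~T = F
((~Q -> K) xor ((~V | W) nor ~Q)) <-> ~V = T <-> F = F
Hence #3 is false.

0 of the 3 statements are true (none).

0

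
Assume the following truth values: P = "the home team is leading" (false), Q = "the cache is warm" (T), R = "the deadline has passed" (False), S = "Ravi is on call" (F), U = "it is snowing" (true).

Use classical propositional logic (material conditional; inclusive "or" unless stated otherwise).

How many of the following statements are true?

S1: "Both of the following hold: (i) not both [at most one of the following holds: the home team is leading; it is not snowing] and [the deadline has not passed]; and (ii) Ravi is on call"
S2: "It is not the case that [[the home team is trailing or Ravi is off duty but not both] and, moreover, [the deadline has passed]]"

S1: This is ((P nand not U) nand not R) and S.

not U = not True = False
P nand not U = False nand False = True
not R = not False = True
(P nand not U) nand not R = True nand True = False
((P nand not U) nand not R) and S = False and False = False
Thus S1 is false.

S2: In symbols: not ((not P xor not S) and R)

not P = not False = True
not S = not False = True
not P xor not S = True xor True = False
(not P xor not S) and R = False and False = False
not ((not P xor not S) and R) = not False = True
Hence S2 is true.

Count: 1.

1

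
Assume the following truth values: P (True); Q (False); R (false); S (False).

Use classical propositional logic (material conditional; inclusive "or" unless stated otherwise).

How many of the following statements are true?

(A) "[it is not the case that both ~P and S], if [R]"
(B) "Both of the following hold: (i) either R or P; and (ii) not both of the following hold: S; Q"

2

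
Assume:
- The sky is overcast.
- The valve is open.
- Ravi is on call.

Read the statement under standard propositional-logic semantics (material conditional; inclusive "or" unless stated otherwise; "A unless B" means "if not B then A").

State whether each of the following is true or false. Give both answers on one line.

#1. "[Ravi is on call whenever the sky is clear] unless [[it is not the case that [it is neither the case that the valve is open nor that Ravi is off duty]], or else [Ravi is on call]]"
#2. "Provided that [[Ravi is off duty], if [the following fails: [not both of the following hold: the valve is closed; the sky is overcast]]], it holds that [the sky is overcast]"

#1 True / #2 True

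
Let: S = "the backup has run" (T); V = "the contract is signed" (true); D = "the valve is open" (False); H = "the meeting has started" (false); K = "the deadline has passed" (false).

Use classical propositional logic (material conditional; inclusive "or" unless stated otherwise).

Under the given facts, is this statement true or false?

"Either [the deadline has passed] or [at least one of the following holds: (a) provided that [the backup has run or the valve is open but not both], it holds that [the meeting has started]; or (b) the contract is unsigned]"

False

Formalization: K | (((S xor D) -> H) | ~V)

S xor D = T xor F = T
(S xor D) -> H = T -> F = F
~V = ~T = F
((S xor D) -> H) | ~V = F | F = F
K | (((S xor D) -> H) | ~V) = F | F = F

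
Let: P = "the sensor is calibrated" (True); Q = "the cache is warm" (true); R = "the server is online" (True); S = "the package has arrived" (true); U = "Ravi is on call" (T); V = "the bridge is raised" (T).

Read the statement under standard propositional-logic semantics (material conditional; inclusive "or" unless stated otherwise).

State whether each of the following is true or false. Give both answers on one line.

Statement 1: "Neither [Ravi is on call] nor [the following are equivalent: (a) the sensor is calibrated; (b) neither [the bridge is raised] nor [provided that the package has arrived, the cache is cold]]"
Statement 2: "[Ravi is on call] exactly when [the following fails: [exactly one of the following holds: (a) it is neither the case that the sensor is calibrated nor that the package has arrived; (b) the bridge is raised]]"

Statement 1: Formalization: U nor (P <-> (V nor (S -> ~Q)))

~Q = ~T = F
S -> ~Q = T -> F = F
V nor (S -> ~Q) = T nor F = F
P <-> (V nor (S -> ~Q)) = T <-> F = F
U nor (P <-> (V nor (S -> ~Q))) = T nor F = F
Hence Statement 1 is false.

Statement 2: In symbols: U <-> ~((P nor S) xor V)

P nor S = T nor T = F
(P nor S) xor V = F xor T = T
~((P nor S) xor V) = ~T = F
U <-> ~((P nor S) xor V) = T <-> F = F
Hence Statement 2 is false.

Statement 1 false, Statement 2 false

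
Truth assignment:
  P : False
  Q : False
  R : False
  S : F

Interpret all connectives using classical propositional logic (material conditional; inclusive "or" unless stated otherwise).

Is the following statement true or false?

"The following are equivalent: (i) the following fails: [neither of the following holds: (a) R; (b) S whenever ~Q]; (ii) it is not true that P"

Formalization: ~(R nor (~Q -> S)) <-> ~P

~Q = ~F = T
~Q -> S = T -> F = F
R nor (~Q -> S) = F nor F = T
~(R nor (~Q -> S)) = ~T = F
~P = ~F = T
~(R nor (~Q -> S)) <-> ~P = F <-> T = F

False.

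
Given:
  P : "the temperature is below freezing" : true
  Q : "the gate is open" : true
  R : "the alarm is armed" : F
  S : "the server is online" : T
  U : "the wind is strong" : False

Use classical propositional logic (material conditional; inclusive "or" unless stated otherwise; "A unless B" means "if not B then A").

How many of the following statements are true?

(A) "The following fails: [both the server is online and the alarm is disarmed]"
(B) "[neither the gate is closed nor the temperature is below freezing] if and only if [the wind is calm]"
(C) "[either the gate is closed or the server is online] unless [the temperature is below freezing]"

(A): This is ¬(S ∧ ¬R).

¬R = ¬F = T
S ∧ ¬R = T ∧ T = T
¬(S ∧ ¬R) = ¬T = F
Hence (A) is false.

(B): In symbols: (¬Q ↓ P) ↔ ¬U

¬Q = ¬T = F
¬Q ↓ P = F ↓ T = F
¬U = ¬F = T
(¬Q ↓ P) ↔ ¬U = F ↔ T = F
So (B) is false.

(C): This is (¬Q ∨ S) ∨ P.

¬Q = ¬T = F
¬Q ∨ S = F ∨ T = T
(¬Q ∨ S) ∨ P = T ∨ T = T
Hence (C) is true.

True statements: 1 ((C)).

1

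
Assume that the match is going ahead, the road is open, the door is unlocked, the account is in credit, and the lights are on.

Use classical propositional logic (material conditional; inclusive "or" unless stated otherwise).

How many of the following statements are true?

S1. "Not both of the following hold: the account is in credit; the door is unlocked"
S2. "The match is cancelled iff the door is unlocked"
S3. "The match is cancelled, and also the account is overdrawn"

0

Let V = "the account is overdrawn" (F), D = "the door is locked" (F), L = "the match is cancelled" (F).

S1: Parsed as ~V nand ~D

~V = ~F = T
~D = ~F = T
~V nand ~D = T nand T = F
Hence S1 is false.

S2: Parsed as L <-> ~D

~D = ~F = T
L <-> ~D = F <-> T = F
Thus S2 is false.

S3: Formalization: L & V

L & V = F & F = F
Hence S3 is false.

0 of the 3 statements are true (none).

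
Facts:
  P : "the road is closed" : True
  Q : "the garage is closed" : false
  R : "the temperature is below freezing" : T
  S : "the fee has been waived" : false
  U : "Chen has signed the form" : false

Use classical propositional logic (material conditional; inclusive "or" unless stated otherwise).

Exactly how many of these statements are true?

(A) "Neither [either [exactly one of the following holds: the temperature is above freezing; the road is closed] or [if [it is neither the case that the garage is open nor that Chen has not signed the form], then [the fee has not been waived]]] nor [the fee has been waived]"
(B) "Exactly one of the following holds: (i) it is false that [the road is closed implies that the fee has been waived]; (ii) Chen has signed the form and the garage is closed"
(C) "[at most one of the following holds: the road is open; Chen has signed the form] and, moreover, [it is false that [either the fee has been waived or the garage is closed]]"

2

(A): Parsed as ((~R xor P) | ((~Q nor ~U) -> ~S)) nor S

~R = ~T = F
~R xor P = F xor T = T
~Q = ~F = T
~U = ~F = T
~Q nor ~U = T nor T = F
~S = ~F = T
(~Q nor ~U) -> ~S = F -> T = T
(~R xor P) | ((~Q nor ~U) -> ~S) = T | T = T
((~R xor P) | ((~Q nor ~U) -> ~S)) nor S = T nor F = F
Hence (A) is false.

(B): In symbols: ~(P -> S) xor (U & Q)

P -> S = T -> F = F
~(P -> S) = ~F = T
U & Q = F & F = F
~(P -> S) xor (U & Q) = T xor F = T
Hence (B) is true.

(C): Parsed as (~P nand U) & ~(S | Q)

~P = ~T = F
~P nand U = F nand F = T
S | Q = F | F = F
~(S | Q) = ~F = T
(~P nand U) & ~(S | Q) = T & T = T
Hence (C) is true.

2 of the 3 statements are true ((B), (C)).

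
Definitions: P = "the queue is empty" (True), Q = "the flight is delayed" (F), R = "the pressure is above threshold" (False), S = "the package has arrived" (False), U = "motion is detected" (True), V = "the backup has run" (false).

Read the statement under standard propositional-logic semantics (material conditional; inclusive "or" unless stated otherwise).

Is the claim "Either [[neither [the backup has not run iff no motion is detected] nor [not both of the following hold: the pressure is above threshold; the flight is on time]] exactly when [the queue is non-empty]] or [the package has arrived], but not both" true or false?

Parsed as (((not V iff not U) nor (R nand not Q)) iff not P) xor S

not V = not False = True
not U = not True = False
not V iff not U = True iff False = False
not Q = not False = True
R nand not Q = False nand True = True
(not V iff not U) nor (R nand not Q) = False nor True = False
not P = not True = False
((not V iff not U) nor (R nand not Q)) iff not P = False iff False = True
(((not V iff not U) nor (R nand not Q)) iff not P) xor S = True xor False = True

True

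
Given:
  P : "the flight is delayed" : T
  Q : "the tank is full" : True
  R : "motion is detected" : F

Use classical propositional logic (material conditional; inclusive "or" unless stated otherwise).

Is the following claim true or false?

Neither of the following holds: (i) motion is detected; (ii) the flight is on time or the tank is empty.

In symbols: R nor (not P or not Q)

not P = not True = False
not Q = not True = False
not P or not Q = False or False = False
R nor (not P or not Q) = False nor False = True

True.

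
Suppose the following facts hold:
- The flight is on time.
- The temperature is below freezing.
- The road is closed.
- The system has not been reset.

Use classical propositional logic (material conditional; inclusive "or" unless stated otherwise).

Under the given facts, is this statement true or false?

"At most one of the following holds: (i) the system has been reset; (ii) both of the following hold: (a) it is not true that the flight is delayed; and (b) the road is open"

Let D = "the system has been reset" (False), R = "the flight is delayed" (False), K = "the road is closed" (True).
In symbols: D nand (not R and not K)

not R = not False = True
not K = not True = False
not R and not K = True and False = False
D nand (not R and not K) = False nand False = True

The statement is true.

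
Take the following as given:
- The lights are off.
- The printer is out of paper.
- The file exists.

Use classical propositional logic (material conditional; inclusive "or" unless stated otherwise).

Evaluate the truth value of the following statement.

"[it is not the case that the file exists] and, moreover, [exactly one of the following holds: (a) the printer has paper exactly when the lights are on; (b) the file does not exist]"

Let R = "the file exists" (T), Q = "the printer has paper" (F), P = "the lights are on" (F).
Formalization: ~R & ((Q <-> P) xor ~R)

~R = ~T = F
Q <-> P = F <-> F = T
~R = ~T = F
(Q <-> P) xor ~R = T xor F = T
~R & ((Q <-> P) xor ~R) = F & T = F

False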